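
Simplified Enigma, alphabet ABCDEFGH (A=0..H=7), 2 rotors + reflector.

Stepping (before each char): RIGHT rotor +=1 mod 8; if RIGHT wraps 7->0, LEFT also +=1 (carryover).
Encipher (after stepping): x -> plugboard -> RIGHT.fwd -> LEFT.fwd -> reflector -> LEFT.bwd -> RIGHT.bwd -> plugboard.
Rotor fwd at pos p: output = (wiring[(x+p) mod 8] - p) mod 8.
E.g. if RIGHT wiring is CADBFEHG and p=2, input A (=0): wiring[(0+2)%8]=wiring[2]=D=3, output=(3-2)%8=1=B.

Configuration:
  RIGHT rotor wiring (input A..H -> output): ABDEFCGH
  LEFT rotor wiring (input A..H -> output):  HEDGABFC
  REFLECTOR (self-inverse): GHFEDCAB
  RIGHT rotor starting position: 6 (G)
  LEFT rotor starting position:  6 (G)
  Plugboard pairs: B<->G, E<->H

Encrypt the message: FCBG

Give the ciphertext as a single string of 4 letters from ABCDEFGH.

Answer: DAGB

Derivation:
Char 1 ('F'): step: R->7, L=6; F->plug->F->R->G->L->C->refl->F->L'->E->R'->D->plug->D
Char 2 ('C'): step: R->0, L->7 (L advanced); C->plug->C->R->D->L->E->refl->D->L'->A->R'->A->plug->A
Char 3 ('B'): step: R->1, L=7; B->plug->G->R->G->L->C->refl->F->L'->C->R'->B->plug->G
Char 4 ('G'): step: R->2, L=7; G->plug->B->R->C->L->F->refl->C->L'->G->R'->G->plug->B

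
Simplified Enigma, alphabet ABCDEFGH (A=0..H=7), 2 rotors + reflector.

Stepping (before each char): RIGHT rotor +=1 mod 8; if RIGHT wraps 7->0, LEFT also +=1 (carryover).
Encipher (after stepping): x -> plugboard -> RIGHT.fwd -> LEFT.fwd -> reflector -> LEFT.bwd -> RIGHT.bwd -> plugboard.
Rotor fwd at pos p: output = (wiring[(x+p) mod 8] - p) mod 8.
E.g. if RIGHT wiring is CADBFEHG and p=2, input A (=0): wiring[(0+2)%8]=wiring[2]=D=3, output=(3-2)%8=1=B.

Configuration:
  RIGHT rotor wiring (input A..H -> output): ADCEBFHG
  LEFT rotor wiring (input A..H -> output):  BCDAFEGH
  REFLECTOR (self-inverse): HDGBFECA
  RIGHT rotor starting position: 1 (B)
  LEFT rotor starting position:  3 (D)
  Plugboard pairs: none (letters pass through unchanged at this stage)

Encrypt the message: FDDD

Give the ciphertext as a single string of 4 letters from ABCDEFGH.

Answer: AGCB

Derivation:
Char 1 ('F'): step: R->2, L=3; F->plug->F->R->E->L->E->refl->F->L'->A->R'->A->plug->A
Char 2 ('D'): step: R->3, L=3; D->plug->D->R->E->L->E->refl->F->L'->A->R'->G->plug->G
Char 3 ('D'): step: R->4, L=3; D->plug->D->R->C->L->B->refl->D->L'->D->R'->C->plug->C
Char 4 ('D'): step: R->5, L=3; D->plug->D->R->D->L->D->refl->B->L'->C->R'->B->plug->B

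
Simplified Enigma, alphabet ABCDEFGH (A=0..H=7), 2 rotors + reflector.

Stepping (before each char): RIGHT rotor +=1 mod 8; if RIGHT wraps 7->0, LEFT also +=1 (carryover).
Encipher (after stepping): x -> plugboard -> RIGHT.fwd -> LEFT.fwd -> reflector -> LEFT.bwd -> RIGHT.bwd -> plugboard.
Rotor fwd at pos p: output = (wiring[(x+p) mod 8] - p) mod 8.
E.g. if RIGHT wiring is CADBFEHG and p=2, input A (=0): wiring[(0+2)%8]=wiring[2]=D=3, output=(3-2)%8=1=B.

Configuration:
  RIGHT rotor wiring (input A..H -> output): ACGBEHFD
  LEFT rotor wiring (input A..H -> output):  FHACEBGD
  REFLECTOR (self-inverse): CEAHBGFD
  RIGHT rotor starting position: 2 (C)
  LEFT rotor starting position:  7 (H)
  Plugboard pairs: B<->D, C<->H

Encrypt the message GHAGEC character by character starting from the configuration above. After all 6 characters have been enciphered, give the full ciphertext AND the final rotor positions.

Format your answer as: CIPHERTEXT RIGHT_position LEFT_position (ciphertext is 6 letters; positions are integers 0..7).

Char 1 ('G'): step: R->3, L=7; G->plug->G->R->H->L->H->refl->D->L'->E->R'->C->plug->H
Char 2 ('H'): step: R->4, L=7; H->plug->C->R->B->L->G->refl->F->L'->F->R'->H->plug->C
Char 3 ('A'): step: R->5, L=7; A->plug->A->R->C->L->A->refl->C->L'->G->R'->C->plug->H
Char 4 ('G'): step: R->6, L=7; G->plug->G->R->G->L->C->refl->A->L'->C->R'->C->plug->H
Char 5 ('E'): step: R->7, L=7; E->plug->E->R->C->L->A->refl->C->L'->G->R'->H->plug->C
Char 6 ('C'): step: R->0, L->0 (L advanced); C->plug->H->R->D->L->C->refl->A->L'->C->R'->B->plug->D
Final: ciphertext=HCHHCD, RIGHT=0, LEFT=0

Answer: HCHHCD 0 0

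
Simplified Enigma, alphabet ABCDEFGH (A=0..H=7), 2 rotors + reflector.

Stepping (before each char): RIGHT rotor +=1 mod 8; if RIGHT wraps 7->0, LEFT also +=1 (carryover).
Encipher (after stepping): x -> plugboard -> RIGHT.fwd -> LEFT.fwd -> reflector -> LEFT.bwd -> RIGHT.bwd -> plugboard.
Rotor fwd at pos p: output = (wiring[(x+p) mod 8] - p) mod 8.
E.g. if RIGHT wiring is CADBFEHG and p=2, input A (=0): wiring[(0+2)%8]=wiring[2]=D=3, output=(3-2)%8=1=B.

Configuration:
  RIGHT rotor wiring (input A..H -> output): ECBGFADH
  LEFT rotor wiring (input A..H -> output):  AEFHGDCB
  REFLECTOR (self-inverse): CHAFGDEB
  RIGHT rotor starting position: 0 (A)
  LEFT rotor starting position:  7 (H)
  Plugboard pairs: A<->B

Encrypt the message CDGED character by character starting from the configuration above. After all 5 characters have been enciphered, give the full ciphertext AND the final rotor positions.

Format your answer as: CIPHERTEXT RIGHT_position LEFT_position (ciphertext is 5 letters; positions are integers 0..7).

Char 1 ('C'): step: R->1, L=7; C->plug->C->R->F->L->H->refl->B->L'->B->R'->A->plug->B
Char 2 ('D'): step: R->2, L=7; D->plug->D->R->G->L->E->refl->G->L'->D->R'->C->plug->C
Char 3 ('G'): step: R->3, L=7; G->plug->G->R->H->L->D->refl->F->L'->C->R'->B->plug->A
Char 4 ('E'): step: R->4, L=7; E->plug->E->R->A->L->C->refl->A->L'->E->R'->B->plug->A
Char 5 ('D'): step: R->5, L=7; D->plug->D->R->H->L->D->refl->F->L'->C->R'->C->plug->C
Final: ciphertext=BCAAC, RIGHT=5, LEFT=7

Answer: BCAAC 5 7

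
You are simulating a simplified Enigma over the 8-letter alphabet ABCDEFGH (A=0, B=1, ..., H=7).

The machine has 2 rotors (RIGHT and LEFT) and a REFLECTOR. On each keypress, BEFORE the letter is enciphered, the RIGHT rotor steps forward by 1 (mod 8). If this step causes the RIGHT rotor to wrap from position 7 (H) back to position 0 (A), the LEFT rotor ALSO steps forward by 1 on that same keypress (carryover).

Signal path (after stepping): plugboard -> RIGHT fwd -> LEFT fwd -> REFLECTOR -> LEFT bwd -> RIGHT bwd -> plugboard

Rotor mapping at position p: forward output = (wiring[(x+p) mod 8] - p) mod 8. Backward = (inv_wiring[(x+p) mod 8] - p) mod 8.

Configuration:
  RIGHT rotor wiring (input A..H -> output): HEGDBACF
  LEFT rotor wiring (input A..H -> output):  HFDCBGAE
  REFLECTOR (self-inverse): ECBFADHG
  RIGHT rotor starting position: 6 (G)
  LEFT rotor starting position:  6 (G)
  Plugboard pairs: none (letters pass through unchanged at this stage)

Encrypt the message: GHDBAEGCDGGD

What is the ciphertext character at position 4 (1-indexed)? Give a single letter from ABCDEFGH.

Char 1 ('G'): step: R->7, L=6; G->plug->G->R->B->L->G->refl->H->L'->D->R'->H->plug->H
Char 2 ('H'): step: R->0, L->7 (L advanced); H->plug->H->R->F->L->C->refl->B->L'->H->R'->A->plug->A
Char 3 ('D'): step: R->1, L=7; D->plug->D->R->A->L->F->refl->D->L'->E->R'->G->plug->G
Char 4 ('B'): step: R->2, L=7; B->plug->B->R->B->L->A->refl->E->L'->D->R'->F->plug->F

F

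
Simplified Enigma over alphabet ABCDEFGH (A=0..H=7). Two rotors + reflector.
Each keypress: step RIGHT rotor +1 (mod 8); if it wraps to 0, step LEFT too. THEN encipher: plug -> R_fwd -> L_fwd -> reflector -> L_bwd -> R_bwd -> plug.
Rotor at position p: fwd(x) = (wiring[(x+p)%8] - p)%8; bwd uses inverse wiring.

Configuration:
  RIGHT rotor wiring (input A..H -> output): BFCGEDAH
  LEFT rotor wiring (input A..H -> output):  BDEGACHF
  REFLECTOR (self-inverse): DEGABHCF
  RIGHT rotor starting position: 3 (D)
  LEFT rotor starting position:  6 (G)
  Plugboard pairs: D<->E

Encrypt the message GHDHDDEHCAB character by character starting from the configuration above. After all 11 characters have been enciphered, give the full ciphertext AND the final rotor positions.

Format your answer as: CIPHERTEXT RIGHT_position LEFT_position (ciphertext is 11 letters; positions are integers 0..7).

Char 1 ('G'): step: R->4, L=6; G->plug->G->R->G->L->C->refl->G->L'->E->R'->C->plug->C
Char 2 ('H'): step: R->5, L=6; H->plug->H->R->H->L->E->refl->B->L'->A->R'->E->plug->D
Char 3 ('D'): step: R->6, L=6; D->plug->E->R->E->L->G->refl->C->L'->G->R'->G->plug->G
Char 4 ('H'): step: R->7, L=6; H->plug->H->R->B->L->H->refl->F->L'->D->R'->D->plug->E
Char 5 ('D'): step: R->0, L->7 (L advanced); D->plug->E->R->E->L->H->refl->F->L'->D->R'->F->plug->F
Char 6 ('D'): step: R->1, L=7; D->plug->E->R->C->L->E->refl->B->L'->F->R'->C->plug->C
Char 7 ('E'): step: R->2, L=7; E->plug->D->R->B->L->C->refl->G->L'->A->R'->A->plug->A
Char 8 ('H'): step: R->3, L=7; H->plug->H->R->H->L->A->refl->D->L'->G->R'->F->plug->F
Char 9 ('C'): step: R->4, L=7; C->plug->C->R->E->L->H->refl->F->L'->D->R'->D->plug->E
Char 10 ('A'): step: R->5, L=7; A->plug->A->R->G->L->D->refl->A->L'->H->R'->H->plug->H
Char 11 ('B'): step: R->6, L=7; B->plug->B->R->B->L->C->refl->G->L'->A->R'->F->plug->F
Final: ciphertext=CDGEFCAFEHF, RIGHT=6, LEFT=7

Answer: CDGEFCAFEHF 6 7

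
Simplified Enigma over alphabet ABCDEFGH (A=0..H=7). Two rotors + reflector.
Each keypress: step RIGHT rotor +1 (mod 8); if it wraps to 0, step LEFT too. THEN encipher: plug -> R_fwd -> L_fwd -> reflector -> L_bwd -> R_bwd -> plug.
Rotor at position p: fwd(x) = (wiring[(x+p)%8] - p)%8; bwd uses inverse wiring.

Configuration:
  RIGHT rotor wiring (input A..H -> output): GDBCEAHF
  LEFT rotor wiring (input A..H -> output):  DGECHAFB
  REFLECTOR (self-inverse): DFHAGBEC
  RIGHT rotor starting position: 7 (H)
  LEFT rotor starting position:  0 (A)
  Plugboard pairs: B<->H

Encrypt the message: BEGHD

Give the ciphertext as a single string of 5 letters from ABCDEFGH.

Answer: HGABB

Derivation:
Char 1 ('B'): step: R->0, L->1 (L advanced); B->plug->H->R->F->L->E->refl->G->L'->D->R'->B->plug->H
Char 2 ('E'): step: R->1, L=1; E->plug->E->R->H->L->C->refl->H->L'->E->R'->G->plug->G
Char 3 ('G'): step: R->2, L=1; G->plug->G->R->E->L->H->refl->C->L'->H->R'->A->plug->A
Char 4 ('H'): step: R->3, L=1; H->plug->B->R->B->L->D->refl->A->L'->G->R'->H->plug->B
Char 5 ('D'): step: R->4, L=1; D->plug->D->R->B->L->D->refl->A->L'->G->R'->H->plug->B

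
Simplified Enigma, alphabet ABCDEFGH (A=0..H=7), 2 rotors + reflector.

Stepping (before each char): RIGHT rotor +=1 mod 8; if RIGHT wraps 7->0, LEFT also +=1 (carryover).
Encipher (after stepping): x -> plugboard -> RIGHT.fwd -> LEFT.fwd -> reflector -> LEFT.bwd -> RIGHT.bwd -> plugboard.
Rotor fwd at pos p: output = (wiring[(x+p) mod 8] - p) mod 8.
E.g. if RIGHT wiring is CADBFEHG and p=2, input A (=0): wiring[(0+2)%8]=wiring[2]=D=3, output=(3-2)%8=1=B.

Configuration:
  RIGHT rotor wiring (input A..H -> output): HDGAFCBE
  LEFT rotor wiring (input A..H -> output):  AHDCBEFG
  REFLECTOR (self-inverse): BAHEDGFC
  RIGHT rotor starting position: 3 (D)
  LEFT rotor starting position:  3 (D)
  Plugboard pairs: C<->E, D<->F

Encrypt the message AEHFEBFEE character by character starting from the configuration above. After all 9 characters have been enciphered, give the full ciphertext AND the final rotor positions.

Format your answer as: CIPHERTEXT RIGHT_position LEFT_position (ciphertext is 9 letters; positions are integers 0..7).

Char 1 ('A'): step: R->4, L=3; A->plug->A->R->B->L->G->refl->F->L'->F->R'->C->plug->E
Char 2 ('E'): step: R->5, L=3; E->plug->C->R->H->L->A->refl->B->L'->C->R'->D->plug->F
Char 3 ('H'): step: R->6, L=3; H->plug->H->R->E->L->D->refl->E->L'->G->R'->B->plug->B
Char 4 ('F'): step: R->7, L=3; F->plug->D->R->H->L->A->refl->B->L'->C->R'->H->plug->H
Char 5 ('E'): step: R->0, L->4 (L advanced); E->plug->C->R->G->L->H->refl->C->L'->D->R'->B->plug->B
Char 6 ('B'): step: R->1, L=4; B->plug->B->R->F->L->D->refl->E->L'->E->R'->D->plug->F
Char 7 ('F'): step: R->2, L=4; F->plug->D->R->A->L->F->refl->G->L'->H->R'->E->plug->C
Char 8 ('E'): step: R->3, L=4; E->plug->C->R->H->L->G->refl->F->L'->A->R'->G->plug->G
Char 9 ('E'): step: R->4, L=4; E->plug->C->R->F->L->D->refl->E->L'->E->R'->H->plug->H
Final: ciphertext=EFBHBFCGH, RIGHT=4, LEFT=4

Answer: EFBHBFCGH 4 4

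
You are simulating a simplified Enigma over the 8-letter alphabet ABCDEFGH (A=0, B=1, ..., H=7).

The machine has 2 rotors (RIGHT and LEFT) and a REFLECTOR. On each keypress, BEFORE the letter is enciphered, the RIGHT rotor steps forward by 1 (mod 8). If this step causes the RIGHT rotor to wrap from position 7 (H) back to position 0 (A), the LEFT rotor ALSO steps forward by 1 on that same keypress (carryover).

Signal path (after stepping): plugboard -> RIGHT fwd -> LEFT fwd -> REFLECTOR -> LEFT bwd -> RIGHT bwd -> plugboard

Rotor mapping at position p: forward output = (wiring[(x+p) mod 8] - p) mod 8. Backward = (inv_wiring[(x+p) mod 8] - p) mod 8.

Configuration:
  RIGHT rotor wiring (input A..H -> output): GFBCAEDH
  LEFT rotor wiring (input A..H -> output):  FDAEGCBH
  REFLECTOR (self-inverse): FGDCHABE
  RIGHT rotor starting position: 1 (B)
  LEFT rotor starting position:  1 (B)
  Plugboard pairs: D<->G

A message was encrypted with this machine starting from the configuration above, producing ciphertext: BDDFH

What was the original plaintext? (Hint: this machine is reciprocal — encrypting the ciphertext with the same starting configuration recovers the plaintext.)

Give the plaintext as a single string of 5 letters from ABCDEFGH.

Answer: GGGBF

Derivation:
Char 1 ('B'): step: R->2, L=1; B->plug->B->R->A->L->C->refl->D->L'->C->R'->D->plug->G
Char 2 ('D'): step: R->3, L=1; D->plug->G->R->C->L->D->refl->C->L'->A->R'->D->plug->G
Char 3 ('D'): step: R->4, L=1; D->plug->G->R->F->L->A->refl->F->L'->D->R'->D->plug->G
Char 4 ('F'): step: R->5, L=1; F->plug->F->R->E->L->B->refl->G->L'->G->R'->B->plug->B
Char 5 ('H'): step: R->6, L=1; H->plug->H->R->G->L->G->refl->B->L'->E->R'->F->plug->F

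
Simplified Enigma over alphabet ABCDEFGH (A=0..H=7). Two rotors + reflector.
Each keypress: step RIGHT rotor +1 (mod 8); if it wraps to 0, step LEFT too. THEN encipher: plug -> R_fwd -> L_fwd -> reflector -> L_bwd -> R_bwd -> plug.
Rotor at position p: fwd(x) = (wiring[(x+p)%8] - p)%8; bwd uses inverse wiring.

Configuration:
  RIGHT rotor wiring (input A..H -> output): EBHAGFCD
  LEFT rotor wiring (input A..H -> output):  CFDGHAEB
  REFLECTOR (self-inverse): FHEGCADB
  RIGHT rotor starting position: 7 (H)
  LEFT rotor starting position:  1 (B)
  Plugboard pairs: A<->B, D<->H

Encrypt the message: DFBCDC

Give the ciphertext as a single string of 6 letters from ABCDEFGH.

Answer: CEEGAF

Derivation:
Char 1 ('D'): step: R->0, L->2 (L advanced); D->plug->H->R->D->L->G->refl->D->L'->H->R'->C->plug->C
Char 2 ('F'): step: R->1, L=2; F->plug->F->R->B->L->E->refl->C->L'->E->R'->E->plug->E
Char 3 ('B'): step: R->2, L=2; B->plug->A->R->F->L->H->refl->B->L'->A->R'->E->plug->E
Char 4 ('C'): step: R->3, L=2; C->plug->C->R->C->L->F->refl->A->L'->G->R'->G->plug->G
Char 5 ('D'): step: R->4, L=2; D->plug->H->R->E->L->C->refl->E->L'->B->R'->B->plug->A
Char 6 ('C'): step: R->5, L=2; C->plug->C->R->G->L->A->refl->F->L'->C->R'->F->plug->F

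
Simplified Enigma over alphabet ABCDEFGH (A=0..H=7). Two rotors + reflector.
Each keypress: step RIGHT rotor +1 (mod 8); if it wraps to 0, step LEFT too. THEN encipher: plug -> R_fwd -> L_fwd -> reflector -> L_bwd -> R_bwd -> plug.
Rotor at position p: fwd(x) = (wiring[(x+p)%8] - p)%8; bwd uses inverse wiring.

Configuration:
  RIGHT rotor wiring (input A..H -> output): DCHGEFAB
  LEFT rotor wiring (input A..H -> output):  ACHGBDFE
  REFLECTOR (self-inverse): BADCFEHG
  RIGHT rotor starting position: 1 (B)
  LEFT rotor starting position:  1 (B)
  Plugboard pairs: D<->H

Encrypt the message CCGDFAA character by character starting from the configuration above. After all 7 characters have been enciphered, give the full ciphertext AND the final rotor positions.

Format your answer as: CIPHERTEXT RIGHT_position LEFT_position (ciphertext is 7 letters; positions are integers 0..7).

Char 1 ('C'): step: R->2, L=1; C->plug->C->R->C->L->F->refl->E->L'->F->R'->A->plug->A
Char 2 ('C'): step: R->3, L=1; C->plug->C->R->C->L->F->refl->E->L'->F->R'->D->plug->H
Char 3 ('G'): step: R->4, L=1; G->plug->G->R->D->L->A->refl->B->L'->A->R'->A->plug->A
Char 4 ('D'): step: R->5, L=1; D->plug->H->R->H->L->H->refl->G->L'->B->R'->G->plug->G
Char 5 ('F'): step: R->6, L=1; F->plug->F->R->A->L->B->refl->A->L'->D->R'->B->plug->B
Char 6 ('A'): step: R->7, L=1; A->plug->A->R->C->L->F->refl->E->L'->F->R'->F->plug->F
Char 7 ('A'): step: R->0, L->2 (L advanced); A->plug->A->R->D->L->B->refl->A->L'->H->R'->C->plug->C
Final: ciphertext=AHAGBFC, RIGHT=0, LEFT=2

Answer: AHAGBFC 0 2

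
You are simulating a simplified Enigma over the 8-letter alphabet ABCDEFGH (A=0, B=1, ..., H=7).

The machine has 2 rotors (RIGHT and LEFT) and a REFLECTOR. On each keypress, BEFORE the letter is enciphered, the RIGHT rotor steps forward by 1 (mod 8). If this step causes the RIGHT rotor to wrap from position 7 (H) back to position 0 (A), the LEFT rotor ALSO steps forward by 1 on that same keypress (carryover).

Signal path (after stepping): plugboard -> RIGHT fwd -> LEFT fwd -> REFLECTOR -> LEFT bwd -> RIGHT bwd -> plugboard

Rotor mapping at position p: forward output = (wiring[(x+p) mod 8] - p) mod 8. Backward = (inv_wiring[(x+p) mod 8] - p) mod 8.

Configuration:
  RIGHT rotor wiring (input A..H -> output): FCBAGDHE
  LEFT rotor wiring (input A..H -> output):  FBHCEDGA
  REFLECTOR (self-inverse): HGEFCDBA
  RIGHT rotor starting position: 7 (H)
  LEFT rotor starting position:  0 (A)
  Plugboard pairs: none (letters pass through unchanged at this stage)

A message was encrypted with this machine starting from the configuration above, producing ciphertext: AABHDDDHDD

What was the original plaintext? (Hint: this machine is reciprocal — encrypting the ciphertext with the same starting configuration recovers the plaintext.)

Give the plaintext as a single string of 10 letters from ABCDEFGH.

Char 1 ('A'): step: R->0, L->1 (L advanced); A->plug->A->R->F->L->F->refl->D->L'->D->R'->F->plug->F
Char 2 ('A'): step: R->1, L=1; A->plug->A->R->B->L->G->refl->B->L'->C->R'->E->plug->E
Char 3 ('B'): step: R->2, L=1; B->plug->B->R->G->L->H->refl->A->L'->A->R'->H->plug->H
Char 4 ('H'): step: R->3, L=1; H->plug->H->R->G->L->H->refl->A->L'->A->R'->C->plug->C
Char 5 ('D'): step: R->4, L=1; D->plug->D->R->A->L->A->refl->H->L'->G->R'->F->plug->F
Char 6 ('D'): step: R->5, L=1; D->plug->D->R->A->L->A->refl->H->L'->G->R'->A->plug->A
Char 7 ('D'): step: R->6, L=1; D->plug->D->R->E->L->C->refl->E->L'->H->R'->C->plug->C
Char 8 ('H'): step: R->7, L=1; H->plug->H->R->A->L->A->refl->H->L'->G->R'->B->plug->B
Char 9 ('D'): step: R->0, L->2 (L advanced); D->plug->D->R->A->L->F->refl->D->L'->G->R'->E->plug->E
Char 10 ('D'): step: R->1, L=2; D->plug->D->R->F->L->G->refl->B->L'->D->R'->G->plug->G

Answer: FEHCFACBEG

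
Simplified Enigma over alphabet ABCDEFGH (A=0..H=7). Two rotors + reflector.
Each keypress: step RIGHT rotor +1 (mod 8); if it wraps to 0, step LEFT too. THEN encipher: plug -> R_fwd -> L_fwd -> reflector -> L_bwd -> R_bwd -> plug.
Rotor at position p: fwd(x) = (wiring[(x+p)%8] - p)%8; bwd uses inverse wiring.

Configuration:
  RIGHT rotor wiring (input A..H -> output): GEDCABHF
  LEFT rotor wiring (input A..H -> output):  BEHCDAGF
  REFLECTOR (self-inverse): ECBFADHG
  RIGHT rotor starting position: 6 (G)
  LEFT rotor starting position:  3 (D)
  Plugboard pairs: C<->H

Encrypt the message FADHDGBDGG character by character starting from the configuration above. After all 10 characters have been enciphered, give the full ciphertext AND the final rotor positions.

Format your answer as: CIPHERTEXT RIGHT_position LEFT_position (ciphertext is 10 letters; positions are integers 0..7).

Answer: BBEGHFCFEB 0 5

Derivation:
Char 1 ('F'): step: R->7, L=3; F->plug->F->R->B->L->A->refl->E->L'->H->R'->B->plug->B
Char 2 ('A'): step: R->0, L->4 (L advanced); A->plug->A->R->G->L->D->refl->F->L'->E->R'->B->plug->B
Char 3 ('D'): step: R->1, L=4; D->plug->D->R->H->L->G->refl->H->L'->A->R'->E->plug->E
Char 4 ('H'): step: R->2, L=4; H->plug->C->R->G->L->D->refl->F->L'->E->R'->G->plug->G
Char 5 ('D'): step: R->3, L=4; D->plug->D->R->E->L->F->refl->D->L'->G->R'->C->plug->H
Char 6 ('G'): step: R->4, L=4; G->plug->G->R->H->L->G->refl->H->L'->A->R'->F->plug->F
Char 7 ('B'): step: R->5, L=4; B->plug->B->R->C->L->C->refl->B->L'->D->R'->H->plug->C
Char 8 ('D'): step: R->6, L=4; D->plug->D->R->G->L->D->refl->F->L'->E->R'->F->plug->F
Char 9 ('G'): step: R->7, L=4; G->plug->G->R->C->L->C->refl->B->L'->D->R'->E->plug->E
Char 10 ('G'): step: R->0, L->5 (L advanced); G->plug->G->R->H->L->G->refl->H->L'->E->R'->B->plug->B
Final: ciphertext=BBEGHFCFEB, RIGHT=0, LEFT=5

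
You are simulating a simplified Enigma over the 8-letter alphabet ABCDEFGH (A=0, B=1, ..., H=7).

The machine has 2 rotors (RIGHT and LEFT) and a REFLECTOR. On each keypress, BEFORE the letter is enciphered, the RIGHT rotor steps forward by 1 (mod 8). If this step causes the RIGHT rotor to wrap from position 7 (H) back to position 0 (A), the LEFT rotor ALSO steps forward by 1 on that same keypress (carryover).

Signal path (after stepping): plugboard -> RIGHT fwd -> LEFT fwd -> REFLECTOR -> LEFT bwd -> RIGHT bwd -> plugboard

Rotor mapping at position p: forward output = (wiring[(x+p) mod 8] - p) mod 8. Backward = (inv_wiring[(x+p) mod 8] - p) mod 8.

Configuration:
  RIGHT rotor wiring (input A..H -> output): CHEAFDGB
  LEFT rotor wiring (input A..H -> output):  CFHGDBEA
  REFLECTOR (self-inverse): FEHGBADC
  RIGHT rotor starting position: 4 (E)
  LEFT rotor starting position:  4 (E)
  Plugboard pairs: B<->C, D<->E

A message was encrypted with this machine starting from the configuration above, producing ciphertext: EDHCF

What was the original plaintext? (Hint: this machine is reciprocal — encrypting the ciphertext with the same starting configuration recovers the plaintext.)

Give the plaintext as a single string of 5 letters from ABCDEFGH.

Answer: GBBAH

Derivation:
Char 1 ('E'): step: R->5, L=4; E->plug->D->R->F->L->B->refl->E->L'->D->R'->G->plug->G
Char 2 ('D'): step: R->6, L=4; D->plug->E->R->G->L->D->refl->G->L'->E->R'->C->plug->B
Char 3 ('H'): step: R->7, L=4; H->plug->H->R->H->L->C->refl->H->L'->A->R'->C->plug->B
Char 4 ('C'): step: R->0, L->5 (L advanced); C->plug->B->R->H->L->G->refl->D->L'->C->R'->A->plug->A
Char 5 ('F'): step: R->1, L=5; F->plug->F->R->F->L->C->refl->H->L'->B->R'->H->plug->H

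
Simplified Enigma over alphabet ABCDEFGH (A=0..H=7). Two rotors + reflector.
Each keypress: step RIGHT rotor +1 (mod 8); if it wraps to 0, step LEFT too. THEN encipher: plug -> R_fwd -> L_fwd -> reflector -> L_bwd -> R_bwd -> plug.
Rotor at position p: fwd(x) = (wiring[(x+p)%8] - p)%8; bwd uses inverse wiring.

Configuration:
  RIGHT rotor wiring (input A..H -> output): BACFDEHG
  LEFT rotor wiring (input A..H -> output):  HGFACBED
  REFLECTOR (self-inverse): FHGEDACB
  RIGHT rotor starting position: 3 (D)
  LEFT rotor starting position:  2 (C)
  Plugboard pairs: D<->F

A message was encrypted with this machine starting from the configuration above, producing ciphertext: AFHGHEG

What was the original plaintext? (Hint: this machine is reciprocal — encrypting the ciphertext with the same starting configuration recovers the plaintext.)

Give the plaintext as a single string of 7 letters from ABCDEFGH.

Char 1 ('A'): step: R->4, L=2; A->plug->A->R->H->L->E->refl->D->L'->A->R'->B->plug->B
Char 2 ('F'): step: R->5, L=2; F->plug->D->R->E->L->C->refl->G->L'->B->R'->C->plug->C
Char 3 ('H'): step: R->6, L=2; H->plug->H->R->G->L->F->refl->A->L'->C->R'->D->plug->F
Char 4 ('G'): step: R->7, L=2; G->plug->G->R->F->L->B->refl->H->L'->D->R'->D->plug->F
Char 5 ('H'): step: R->0, L->3 (L advanced); H->plug->H->R->G->L->D->refl->E->L'->F->R'->D->plug->F
Char 6 ('E'): step: R->1, L=3; E->plug->E->R->D->L->B->refl->H->L'->B->R'->B->plug->B
Char 7 ('G'): step: R->2, L=3; G->plug->G->R->H->L->C->refl->G->L'->C->R'->D->plug->F

Answer: BCFFFBF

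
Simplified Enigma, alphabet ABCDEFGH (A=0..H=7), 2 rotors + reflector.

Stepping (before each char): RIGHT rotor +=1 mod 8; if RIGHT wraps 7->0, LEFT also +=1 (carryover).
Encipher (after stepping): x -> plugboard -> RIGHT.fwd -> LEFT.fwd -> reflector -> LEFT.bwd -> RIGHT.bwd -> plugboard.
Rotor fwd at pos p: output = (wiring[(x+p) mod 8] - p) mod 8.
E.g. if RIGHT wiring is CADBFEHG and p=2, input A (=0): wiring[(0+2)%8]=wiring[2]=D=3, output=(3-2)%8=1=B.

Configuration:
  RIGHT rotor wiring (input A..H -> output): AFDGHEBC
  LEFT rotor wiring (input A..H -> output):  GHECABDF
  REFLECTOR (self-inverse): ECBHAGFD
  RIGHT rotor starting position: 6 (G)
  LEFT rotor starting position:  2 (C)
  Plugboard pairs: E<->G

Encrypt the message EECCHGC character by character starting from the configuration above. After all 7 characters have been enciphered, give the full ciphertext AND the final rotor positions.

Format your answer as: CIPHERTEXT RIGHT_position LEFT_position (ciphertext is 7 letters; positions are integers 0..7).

Answer: AHFFFEG 5 3

Derivation:
Char 1 ('E'): step: R->7, L=2; E->plug->G->R->F->L->D->refl->H->L'->D->R'->A->plug->A
Char 2 ('E'): step: R->0, L->3 (L advanced); E->plug->G->R->B->L->F->refl->G->L'->C->R'->H->plug->H
Char 3 ('C'): step: R->1, L=3; C->plug->C->R->F->L->D->refl->H->L'->A->R'->F->plug->F
Char 4 ('C'): step: R->2, L=3; C->plug->C->R->F->L->D->refl->H->L'->A->R'->F->plug->F
Char 5 ('H'): step: R->3, L=3; H->plug->H->R->A->L->H->refl->D->L'->F->R'->F->plug->F
Char 6 ('G'): step: R->4, L=3; G->plug->E->R->E->L->C->refl->B->L'->H->R'->G->plug->E
Char 7 ('C'): step: R->5, L=3; C->plug->C->R->F->L->D->refl->H->L'->A->R'->E->plug->G
Final: ciphertext=AHFFFEG, RIGHT=5, LEFT=3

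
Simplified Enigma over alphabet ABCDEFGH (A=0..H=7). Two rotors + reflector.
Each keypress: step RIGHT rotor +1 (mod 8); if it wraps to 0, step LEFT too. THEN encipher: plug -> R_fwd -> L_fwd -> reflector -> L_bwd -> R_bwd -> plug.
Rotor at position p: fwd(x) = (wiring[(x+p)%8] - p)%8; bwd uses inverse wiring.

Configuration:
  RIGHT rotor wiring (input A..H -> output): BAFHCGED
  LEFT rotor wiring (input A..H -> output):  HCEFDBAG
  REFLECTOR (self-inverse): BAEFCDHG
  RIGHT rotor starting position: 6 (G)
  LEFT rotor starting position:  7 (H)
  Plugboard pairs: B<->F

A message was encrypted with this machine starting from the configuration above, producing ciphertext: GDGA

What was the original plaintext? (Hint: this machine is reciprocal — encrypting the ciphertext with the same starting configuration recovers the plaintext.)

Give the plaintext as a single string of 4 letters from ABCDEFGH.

Answer: CFDD

Derivation:
Char 1 ('G'): step: R->7, L=7; G->plug->G->R->H->L->B->refl->A->L'->B->R'->C->plug->C
Char 2 ('D'): step: R->0, L->0 (L advanced); D->plug->D->R->H->L->G->refl->H->L'->A->R'->B->plug->F
Char 3 ('G'): step: R->1, L=0; G->plug->G->R->C->L->E->refl->C->L'->B->R'->D->plug->D
Char 4 ('A'): step: R->2, L=0; A->plug->A->R->D->L->F->refl->D->L'->E->R'->D->plug->D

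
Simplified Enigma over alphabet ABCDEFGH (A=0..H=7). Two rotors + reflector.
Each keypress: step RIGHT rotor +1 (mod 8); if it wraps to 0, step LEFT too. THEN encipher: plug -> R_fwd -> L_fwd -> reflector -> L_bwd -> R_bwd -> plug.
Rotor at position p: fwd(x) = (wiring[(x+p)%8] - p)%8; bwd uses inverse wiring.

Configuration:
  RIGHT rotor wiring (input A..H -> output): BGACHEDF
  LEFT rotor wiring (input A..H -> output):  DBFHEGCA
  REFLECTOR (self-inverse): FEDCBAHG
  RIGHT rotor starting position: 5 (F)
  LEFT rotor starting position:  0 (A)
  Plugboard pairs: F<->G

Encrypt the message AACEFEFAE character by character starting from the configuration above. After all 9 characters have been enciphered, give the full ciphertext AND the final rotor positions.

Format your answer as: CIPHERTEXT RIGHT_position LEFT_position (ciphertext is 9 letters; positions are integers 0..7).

Char 1 ('A'): step: R->6, L=0; A->plug->A->R->F->L->G->refl->H->L'->D->R'->C->plug->C
Char 2 ('A'): step: R->7, L=0; A->plug->A->R->G->L->C->refl->D->L'->A->R'->F->plug->G
Char 3 ('C'): step: R->0, L->1 (L advanced); C->plug->C->R->A->L->A->refl->F->L'->E->R'->F->plug->G
Char 4 ('E'): step: R->1, L=1; E->plug->E->R->D->L->D->refl->C->L'->H->R'->B->plug->B
Char 5 ('F'): step: R->2, L=1; F->plug->G->R->H->L->C->refl->D->L'->D->R'->F->plug->G
Char 6 ('E'): step: R->3, L=1; E->plug->E->R->C->L->G->refl->H->L'->G->R'->F->plug->G
Char 7 ('F'): step: R->4, L=1; F->plug->G->R->E->L->F->refl->A->L'->A->R'->B->plug->B
Char 8 ('A'): step: R->5, L=1; A->plug->A->R->H->L->C->refl->D->L'->D->R'->F->plug->G
Char 9 ('E'): step: R->6, L=1; E->plug->E->R->C->L->G->refl->H->L'->G->R'->H->plug->H
Final: ciphertext=CGGBGGBGH, RIGHT=6, LEFT=1

Answer: CGGBGGBGH 6 1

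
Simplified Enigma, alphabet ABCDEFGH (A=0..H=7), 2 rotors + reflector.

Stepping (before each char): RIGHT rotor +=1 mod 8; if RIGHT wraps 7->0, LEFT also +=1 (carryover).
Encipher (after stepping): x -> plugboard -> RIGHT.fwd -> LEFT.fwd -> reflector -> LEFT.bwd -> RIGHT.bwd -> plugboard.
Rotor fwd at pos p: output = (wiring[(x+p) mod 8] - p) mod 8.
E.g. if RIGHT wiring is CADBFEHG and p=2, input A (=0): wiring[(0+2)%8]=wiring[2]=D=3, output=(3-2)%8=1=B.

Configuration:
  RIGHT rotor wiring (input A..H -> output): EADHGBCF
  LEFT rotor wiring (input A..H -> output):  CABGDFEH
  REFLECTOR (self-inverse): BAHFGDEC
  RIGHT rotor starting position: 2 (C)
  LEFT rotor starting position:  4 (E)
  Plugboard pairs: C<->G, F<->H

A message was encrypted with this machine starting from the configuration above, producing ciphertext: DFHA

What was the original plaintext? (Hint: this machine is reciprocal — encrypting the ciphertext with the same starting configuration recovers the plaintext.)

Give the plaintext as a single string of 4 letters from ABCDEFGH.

Answer: FGEE

Derivation:
Char 1 ('D'): step: R->3, L=4; D->plug->D->R->H->L->C->refl->H->L'->A->R'->H->plug->F
Char 2 ('F'): step: R->4, L=4; F->plug->H->R->D->L->D->refl->F->L'->G->R'->C->plug->G
Char 3 ('H'): step: R->5, L=4; H->plug->F->R->G->L->F->refl->D->L'->D->R'->E->plug->E
Char 4 ('A'): step: R->6, L=4; A->plug->A->R->E->L->G->refl->E->L'->F->R'->E->plug->E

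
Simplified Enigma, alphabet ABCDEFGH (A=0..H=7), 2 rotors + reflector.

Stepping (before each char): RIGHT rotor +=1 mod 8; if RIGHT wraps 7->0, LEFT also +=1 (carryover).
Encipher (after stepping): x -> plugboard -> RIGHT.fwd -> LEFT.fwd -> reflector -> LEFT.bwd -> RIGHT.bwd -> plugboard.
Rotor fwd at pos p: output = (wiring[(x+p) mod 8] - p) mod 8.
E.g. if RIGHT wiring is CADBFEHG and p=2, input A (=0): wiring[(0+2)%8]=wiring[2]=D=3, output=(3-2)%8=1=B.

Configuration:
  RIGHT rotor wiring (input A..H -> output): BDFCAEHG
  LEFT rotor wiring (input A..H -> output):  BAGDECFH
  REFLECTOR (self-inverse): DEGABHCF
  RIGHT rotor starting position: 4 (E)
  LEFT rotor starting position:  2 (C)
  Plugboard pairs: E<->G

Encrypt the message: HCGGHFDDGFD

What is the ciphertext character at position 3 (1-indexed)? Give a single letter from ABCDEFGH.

Char 1 ('H'): step: R->5, L=2; H->plug->H->R->D->L->A->refl->D->L'->E->R'->D->plug->D
Char 2 ('C'): step: R->6, L=2; C->plug->C->R->D->L->A->refl->D->L'->E->R'->F->plug->F
Char 3 ('G'): step: R->7, L=2; G->plug->E->R->D->L->A->refl->D->L'->E->R'->C->plug->C

C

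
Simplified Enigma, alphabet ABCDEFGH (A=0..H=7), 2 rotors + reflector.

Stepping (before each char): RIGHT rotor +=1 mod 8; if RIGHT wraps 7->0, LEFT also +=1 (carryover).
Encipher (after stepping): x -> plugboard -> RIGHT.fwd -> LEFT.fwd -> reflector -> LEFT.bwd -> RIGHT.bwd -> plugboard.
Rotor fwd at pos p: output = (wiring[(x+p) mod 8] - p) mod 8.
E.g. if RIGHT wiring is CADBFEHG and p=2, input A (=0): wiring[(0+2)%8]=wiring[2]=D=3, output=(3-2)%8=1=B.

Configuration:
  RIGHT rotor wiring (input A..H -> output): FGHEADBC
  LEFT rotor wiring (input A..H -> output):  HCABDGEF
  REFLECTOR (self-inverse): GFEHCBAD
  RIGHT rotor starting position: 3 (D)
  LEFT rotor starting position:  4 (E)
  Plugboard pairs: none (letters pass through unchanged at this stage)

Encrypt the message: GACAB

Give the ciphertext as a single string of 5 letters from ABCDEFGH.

Answer: BEACF

Derivation:
Char 1 ('G'): step: R->4, L=4; G->plug->G->R->D->L->B->refl->F->L'->H->R'->B->plug->B
Char 2 ('A'): step: R->5, L=4; A->plug->A->R->G->L->E->refl->C->L'->B->R'->E->plug->E
Char 3 ('C'): step: R->6, L=4; C->plug->C->R->H->L->F->refl->B->L'->D->R'->A->plug->A
Char 4 ('A'): step: R->7, L=4; A->plug->A->R->D->L->B->refl->F->L'->H->R'->C->plug->C
Char 5 ('B'): step: R->0, L->5 (L advanced); B->plug->B->R->G->L->E->refl->C->L'->D->R'->F->plug->F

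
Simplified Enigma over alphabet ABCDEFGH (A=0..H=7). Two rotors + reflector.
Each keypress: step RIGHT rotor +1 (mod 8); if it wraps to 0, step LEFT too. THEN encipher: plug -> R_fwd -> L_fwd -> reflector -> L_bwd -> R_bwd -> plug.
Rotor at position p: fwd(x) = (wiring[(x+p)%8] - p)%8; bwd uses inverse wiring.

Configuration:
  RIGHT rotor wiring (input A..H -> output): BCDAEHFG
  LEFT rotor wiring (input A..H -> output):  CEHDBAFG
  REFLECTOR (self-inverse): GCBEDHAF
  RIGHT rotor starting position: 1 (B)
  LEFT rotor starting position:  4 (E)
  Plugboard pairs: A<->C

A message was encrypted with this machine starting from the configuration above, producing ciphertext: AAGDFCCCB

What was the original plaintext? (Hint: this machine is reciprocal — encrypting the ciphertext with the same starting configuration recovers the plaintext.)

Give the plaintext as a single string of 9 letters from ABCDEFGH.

Char 1 ('A'): step: R->2, L=4; A->plug->C->R->C->L->B->refl->C->L'->D->R'->E->plug->E
Char 2 ('A'): step: R->3, L=4; A->plug->C->R->E->L->G->refl->A->L'->F->R'->A->plug->C
Char 3 ('G'): step: R->4, L=4; G->plug->G->R->H->L->H->refl->F->L'->A->R'->A->plug->C
Char 4 ('D'): step: R->5, L=4; D->plug->D->R->E->L->G->refl->A->L'->F->R'->E->plug->E
Char 5 ('F'): step: R->6, L=4; F->plug->F->R->C->L->B->refl->C->L'->D->R'->C->plug->A
Char 6 ('C'): step: R->7, L=4; C->plug->A->R->H->L->H->refl->F->L'->A->R'->G->plug->G
Char 7 ('C'): step: R->0, L->5 (L advanced); C->plug->A->R->B->L->A->refl->G->L'->G->R'->H->plug->H
Char 8 ('C'): step: R->1, L=5; C->plug->A->R->B->L->A->refl->G->L'->G->R'->E->plug->E
Char 9 ('B'): step: R->2, L=5; B->plug->B->R->G->L->G->refl->A->L'->B->R'->A->plug->C

Answer: ECCEAGHEC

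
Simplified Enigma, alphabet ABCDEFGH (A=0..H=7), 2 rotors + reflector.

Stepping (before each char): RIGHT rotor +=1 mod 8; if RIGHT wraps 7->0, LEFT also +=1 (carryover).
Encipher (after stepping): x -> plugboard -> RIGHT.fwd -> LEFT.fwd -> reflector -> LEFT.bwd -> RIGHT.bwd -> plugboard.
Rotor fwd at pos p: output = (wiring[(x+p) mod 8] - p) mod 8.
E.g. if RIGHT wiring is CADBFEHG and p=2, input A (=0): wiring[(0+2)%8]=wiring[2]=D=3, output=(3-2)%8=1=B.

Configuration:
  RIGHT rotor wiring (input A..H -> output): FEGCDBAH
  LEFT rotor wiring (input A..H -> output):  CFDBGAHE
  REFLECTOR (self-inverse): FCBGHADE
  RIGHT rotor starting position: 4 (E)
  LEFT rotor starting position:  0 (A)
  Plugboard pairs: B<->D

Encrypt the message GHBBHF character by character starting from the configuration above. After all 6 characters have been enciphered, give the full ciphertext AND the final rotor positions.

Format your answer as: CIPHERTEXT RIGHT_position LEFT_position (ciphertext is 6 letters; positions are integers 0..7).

Answer: FEDEEE 2 1

Derivation:
Char 1 ('G'): step: R->5, L=0; G->plug->G->R->F->L->A->refl->F->L'->B->R'->F->plug->F
Char 2 ('H'): step: R->6, L=0; H->plug->H->R->D->L->B->refl->C->L'->A->R'->E->plug->E
Char 3 ('B'): step: R->7, L=0; B->plug->D->R->H->L->E->refl->H->L'->G->R'->B->plug->D
Char 4 ('B'): step: R->0, L->1 (L advanced); B->plug->D->R->C->L->A->refl->F->L'->D->R'->E->plug->E
Char 5 ('H'): step: R->1, L=1; H->plug->H->R->E->L->H->refl->E->L'->A->R'->E->plug->E
Char 6 ('F'): step: R->2, L=1; F->plug->F->R->F->L->G->refl->D->L'->G->R'->E->plug->E
Final: ciphertext=FEDEEE, RIGHT=2, LEFT=1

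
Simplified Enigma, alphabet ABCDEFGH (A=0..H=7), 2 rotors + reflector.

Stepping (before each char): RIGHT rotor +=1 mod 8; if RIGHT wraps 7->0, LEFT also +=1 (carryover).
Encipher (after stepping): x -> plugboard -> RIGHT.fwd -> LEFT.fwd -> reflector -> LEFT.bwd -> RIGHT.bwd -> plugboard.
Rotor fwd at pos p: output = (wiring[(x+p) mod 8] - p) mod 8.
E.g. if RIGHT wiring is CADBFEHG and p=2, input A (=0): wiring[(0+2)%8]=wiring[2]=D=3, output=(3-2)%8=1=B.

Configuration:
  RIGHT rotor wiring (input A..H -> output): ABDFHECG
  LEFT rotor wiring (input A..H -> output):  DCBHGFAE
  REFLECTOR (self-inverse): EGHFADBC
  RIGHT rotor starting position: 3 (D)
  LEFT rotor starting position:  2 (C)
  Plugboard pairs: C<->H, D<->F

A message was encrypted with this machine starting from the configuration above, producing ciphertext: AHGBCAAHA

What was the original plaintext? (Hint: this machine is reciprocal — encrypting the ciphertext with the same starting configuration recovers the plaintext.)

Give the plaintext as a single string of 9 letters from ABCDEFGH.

Char 1 ('A'): step: R->4, L=2; A->plug->A->R->D->L->D->refl->F->L'->B->R'->H->plug->C
Char 2 ('H'): step: R->5, L=2; H->plug->C->R->B->L->F->refl->D->L'->D->R'->D->plug->F
Char 3 ('G'): step: R->6, L=2; G->plug->G->R->B->L->F->refl->D->L'->D->R'->D->plug->F
Char 4 ('B'): step: R->7, L=2; B->plug->B->R->B->L->F->refl->D->L'->D->R'->H->plug->C
Char 5 ('C'): step: R->0, L->3 (L advanced); C->plug->H->R->G->L->H->refl->C->L'->C->R'->G->plug->G
Char 6 ('A'): step: R->1, L=3; A->plug->A->R->A->L->E->refl->A->L'->F->R'->G->plug->G
Char 7 ('A'): step: R->2, L=3; A->plug->A->R->B->L->D->refl->F->L'->D->R'->B->plug->B
Char 8 ('H'): step: R->3, L=3; H->plug->C->R->B->L->D->refl->F->L'->D->R'->E->plug->E
Char 9 ('A'): step: R->4, L=3; A->plug->A->R->D->L->F->refl->D->L'->B->R'->H->plug->C

Answer: CFFCGGBEC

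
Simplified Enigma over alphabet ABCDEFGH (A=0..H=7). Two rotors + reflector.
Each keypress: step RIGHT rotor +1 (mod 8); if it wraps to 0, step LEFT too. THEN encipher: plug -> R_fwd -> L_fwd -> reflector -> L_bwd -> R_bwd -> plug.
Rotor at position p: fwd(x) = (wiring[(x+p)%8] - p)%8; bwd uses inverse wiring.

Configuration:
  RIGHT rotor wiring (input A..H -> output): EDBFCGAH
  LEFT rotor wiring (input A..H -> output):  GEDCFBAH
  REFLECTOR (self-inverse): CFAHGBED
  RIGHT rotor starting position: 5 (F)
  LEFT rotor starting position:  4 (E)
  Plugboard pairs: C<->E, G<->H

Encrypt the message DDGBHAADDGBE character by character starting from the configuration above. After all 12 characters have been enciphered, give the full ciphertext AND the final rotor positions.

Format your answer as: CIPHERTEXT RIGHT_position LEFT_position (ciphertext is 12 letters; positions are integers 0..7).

Answer: HHCCABDEGEDD 1 6

Derivation:
Char 1 ('D'): step: R->6, L=4; D->plug->D->R->F->L->A->refl->C->L'->E->R'->G->plug->H
Char 2 ('D'): step: R->7, L=4; D->plug->D->R->C->L->E->refl->G->L'->H->R'->G->plug->H
Char 3 ('G'): step: R->0, L->5 (L advanced); G->plug->H->R->H->L->A->refl->C->L'->C->R'->E->plug->C
Char 4 ('B'): step: R->1, L=5; B->plug->B->R->A->L->E->refl->G->L'->F->R'->E->plug->C
Char 5 ('H'): step: R->2, L=5; H->plug->G->R->C->L->C->refl->A->L'->H->R'->A->plug->A
Char 6 ('A'): step: R->3, L=5; A->plug->A->R->C->L->C->refl->A->L'->H->R'->B->plug->B
Char 7 ('A'): step: R->4, L=5; A->plug->A->R->G->L->F->refl->B->L'->D->R'->D->plug->D
Char 8 ('D'): step: R->5, L=5; D->plug->D->R->H->L->A->refl->C->L'->C->R'->C->plug->E
Char 9 ('D'): step: R->6, L=5; D->plug->D->R->F->L->G->refl->E->L'->A->R'->H->plug->G
Char 10 ('G'): step: R->7, L=5; G->plug->H->R->B->L->D->refl->H->L'->E->R'->C->plug->E
Char 11 ('B'): step: R->0, L->6 (L advanced); B->plug->B->R->D->L->G->refl->E->L'->F->R'->D->plug->D
Char 12 ('E'): step: R->1, L=6; E->plug->C->R->E->L->F->refl->B->L'->B->R'->D->plug->D
Final: ciphertext=HHCCABDEGEDD, RIGHT=1, LEFT=6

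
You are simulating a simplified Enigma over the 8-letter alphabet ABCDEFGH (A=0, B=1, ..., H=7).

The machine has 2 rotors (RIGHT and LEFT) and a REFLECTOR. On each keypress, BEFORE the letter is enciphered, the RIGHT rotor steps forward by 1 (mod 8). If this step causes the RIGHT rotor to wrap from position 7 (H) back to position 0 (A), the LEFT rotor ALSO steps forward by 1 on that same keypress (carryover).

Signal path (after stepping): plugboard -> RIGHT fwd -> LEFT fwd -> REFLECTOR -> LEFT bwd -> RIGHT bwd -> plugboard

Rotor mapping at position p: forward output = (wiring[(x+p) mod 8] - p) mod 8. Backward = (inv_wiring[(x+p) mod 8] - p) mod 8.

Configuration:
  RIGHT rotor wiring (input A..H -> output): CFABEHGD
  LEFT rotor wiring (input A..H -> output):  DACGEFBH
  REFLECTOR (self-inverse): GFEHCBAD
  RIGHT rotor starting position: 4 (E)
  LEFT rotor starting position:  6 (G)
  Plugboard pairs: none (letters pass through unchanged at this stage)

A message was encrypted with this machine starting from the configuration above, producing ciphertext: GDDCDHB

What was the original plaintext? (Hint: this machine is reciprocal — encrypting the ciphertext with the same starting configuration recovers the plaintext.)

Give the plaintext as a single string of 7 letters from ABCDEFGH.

Answer: FAEGAEF

Derivation:
Char 1 ('G'): step: R->5, L=6; G->plug->G->R->E->L->E->refl->C->L'->D->R'->F->plug->F
Char 2 ('D'): step: R->6, L=6; D->plug->D->R->H->L->H->refl->D->L'->A->R'->A->plug->A
Char 3 ('D'): step: R->7, L=6; D->plug->D->R->B->L->B->refl->F->L'->C->R'->E->plug->E
Char 4 ('C'): step: R->0, L->7 (L advanced); C->plug->C->R->A->L->A->refl->G->L'->G->R'->G->plug->G
Char 5 ('D'): step: R->1, L=7; D->plug->D->R->D->L->D->refl->H->L'->E->R'->A->plug->A
Char 6 ('H'): step: R->2, L=7; H->plug->H->R->D->L->D->refl->H->L'->E->R'->E->plug->E
Char 7 ('B'): step: R->3, L=7; B->plug->B->R->B->L->E->refl->C->L'->H->R'->F->plug->F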